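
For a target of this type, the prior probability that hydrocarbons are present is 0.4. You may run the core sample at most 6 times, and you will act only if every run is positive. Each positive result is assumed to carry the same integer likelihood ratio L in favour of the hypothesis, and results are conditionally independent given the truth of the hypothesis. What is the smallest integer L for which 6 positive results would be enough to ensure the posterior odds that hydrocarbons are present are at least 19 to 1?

2

Prior odds = 0.4/0.6 = 2/3.
Target odds = 19.
Need L⁶ ≥ 19 ÷ (2/3) = 28.5.
1⁶ = 1 < 28.5 ≤ 64 = 2⁶, so L = 2.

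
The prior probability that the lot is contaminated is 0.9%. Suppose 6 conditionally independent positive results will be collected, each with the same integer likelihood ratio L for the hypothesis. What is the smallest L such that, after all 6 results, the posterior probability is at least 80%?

Prior odds = 0.009/0.991 = 9/991.
Target odds = 0.8/0.2 = 4.
Need L⁶ ≥ 4 ÷ (9/991) = 3964/9.
2⁶ = 64 < 3964/9 ≤ 729 = 3⁶, so L = 3.

3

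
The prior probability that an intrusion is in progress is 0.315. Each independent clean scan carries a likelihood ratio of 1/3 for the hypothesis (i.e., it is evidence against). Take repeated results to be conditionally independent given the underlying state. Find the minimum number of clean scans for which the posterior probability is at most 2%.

Prior odds = 0.315/0.685 = 63/137.
Likelihood ratio per clean scan = 1/3.
Target odds: 0.02 ÷ 0.98 = 1/49.
Require (1/3)ⁿ ≤ 1/49 ÷ (63/137) = 137/3087.
(1/3)² = 1/9 is still above 137/3087 but (1/3)³ = 1/27 is at or below it, so n = 3.

3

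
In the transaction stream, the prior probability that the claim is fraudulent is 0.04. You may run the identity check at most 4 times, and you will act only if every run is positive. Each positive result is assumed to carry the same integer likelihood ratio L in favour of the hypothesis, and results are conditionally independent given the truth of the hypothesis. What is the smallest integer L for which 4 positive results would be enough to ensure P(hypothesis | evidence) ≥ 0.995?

9

Prior odds = 0.04/0.96 = 1/24.
Target odds = 0.995/0.005 = 199.
Need L⁴ ≥ 199 ÷ (1/24) = 4776.
8⁴ = 4096 < 4776 ≤ 6561 = 9⁴, so L = 9.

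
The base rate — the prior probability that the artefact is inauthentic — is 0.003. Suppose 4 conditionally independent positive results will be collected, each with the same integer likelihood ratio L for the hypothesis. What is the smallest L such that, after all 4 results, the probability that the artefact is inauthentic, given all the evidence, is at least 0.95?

9

Prior odds = 0.003/0.997 = 3/997.
Target odds = 0.95/0.05 = 19.
Need L⁴ ≥ 19 ÷ (3/997) = 18943/3.
8⁴ = 4096 < 18943/3 ≤ 6561 = 9⁴, so L = 9.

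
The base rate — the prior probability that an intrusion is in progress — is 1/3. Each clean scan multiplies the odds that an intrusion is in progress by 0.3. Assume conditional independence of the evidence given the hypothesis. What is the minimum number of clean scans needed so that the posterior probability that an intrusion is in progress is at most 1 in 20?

Prior odds = (1/3)/(2/3) = 0.5.
Likelihood ratio per clean scan = 0.3.
Target posterior odds = 0.05/0.95 = 1/19.
Need 0.5 × 0.3ⁿ ≤ 1/19, i.e. 0.3ⁿ ≤ 2/19.
0.3¹ = 0.3 is still above 2/19 but 0.3² = 0.09 is at or below it, so n = 2.

2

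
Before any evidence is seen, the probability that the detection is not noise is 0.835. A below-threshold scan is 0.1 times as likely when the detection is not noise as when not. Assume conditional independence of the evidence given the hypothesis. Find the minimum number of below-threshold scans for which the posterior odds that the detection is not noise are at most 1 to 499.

4

Prior odds: 0.835 ÷ 0.165 = 167/33.
Likelihood ratio per below-threshold scan = 0.1.
Target odds = 1/499.
Require 0.1ⁿ ≤ 1/499 ÷ (167/33) = 33/83333.
0.1³ = 0.001 is still above 33/83333 but 0.1⁴ = 0.0001 is at or below it, so n = 4.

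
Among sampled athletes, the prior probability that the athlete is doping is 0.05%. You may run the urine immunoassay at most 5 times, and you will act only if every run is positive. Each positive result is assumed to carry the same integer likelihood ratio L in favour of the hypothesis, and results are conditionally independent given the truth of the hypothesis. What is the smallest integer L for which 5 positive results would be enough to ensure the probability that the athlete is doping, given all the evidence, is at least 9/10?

Prior odds = 0.0005/0.9995 = 1/1999.
Target odds = 0.9/0.1 = 9.
Need L⁵ ≥ 9 ÷ (1/1999) = 17991.
7⁵ = 16807 < 17991 ≤ 32768 = 8⁵, so L = 8.

8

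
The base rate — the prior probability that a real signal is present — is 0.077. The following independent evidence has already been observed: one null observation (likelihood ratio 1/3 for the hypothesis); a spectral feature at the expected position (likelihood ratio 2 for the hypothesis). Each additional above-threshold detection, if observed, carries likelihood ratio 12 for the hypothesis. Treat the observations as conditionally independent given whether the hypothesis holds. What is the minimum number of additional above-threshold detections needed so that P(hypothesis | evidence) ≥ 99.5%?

4

Prior odds = 0.077/0.923 = 77/923.
Combined Bayes factor of the evidence already in hand = (1/3) × 2 = 2/3.
Odds after that evidence = (77/923) × 2/3 = 154/2769.
Target odds = 0.995/0.005 = 199.
Need 12ⁿ ≥ 199 ÷ (154/2769) = 551031/154.
12³ = 1728 falls short of 551031/154 but 12⁴ = 20736 reaches it, so n = 4.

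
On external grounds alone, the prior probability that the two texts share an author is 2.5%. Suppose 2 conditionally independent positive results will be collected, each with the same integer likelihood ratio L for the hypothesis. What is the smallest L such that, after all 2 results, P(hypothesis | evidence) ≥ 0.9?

19

Prior odds = 0.025/0.975 = 1/39.
Target odds = 0.9/0.1 = 9.
Need L² ≥ 9 ÷ (1/39) = 351.
18² = 324 < 351 ≤ 361 = 19², so L = 19.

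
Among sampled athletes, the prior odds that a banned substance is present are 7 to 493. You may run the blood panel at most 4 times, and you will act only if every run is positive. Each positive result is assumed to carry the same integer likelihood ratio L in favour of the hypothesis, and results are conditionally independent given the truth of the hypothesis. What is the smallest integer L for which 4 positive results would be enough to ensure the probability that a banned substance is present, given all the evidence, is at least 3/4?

Prior odds = 7/493.
Target odds = 0.75/0.25 = 3.
Need L⁴ ≥ 3 ÷ (7/493) = 1479/7.
3⁴ = 81 < 1479/7 ≤ 256 = 4⁴, so L = 4.

4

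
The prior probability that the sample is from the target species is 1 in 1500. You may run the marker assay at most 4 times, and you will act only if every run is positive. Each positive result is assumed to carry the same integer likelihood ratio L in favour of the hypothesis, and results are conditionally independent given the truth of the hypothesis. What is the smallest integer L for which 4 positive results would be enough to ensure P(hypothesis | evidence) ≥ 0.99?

20

Prior odds = (1/1500)/(1499/1500) = 1/1499.
Target odds = 0.99/0.01 = 99.
Need L⁴ ≥ 99 ÷ (1/1499) = 148401.
19⁴ = 130321 < 148401 ≤ 160000 = 20⁴, so L = 20.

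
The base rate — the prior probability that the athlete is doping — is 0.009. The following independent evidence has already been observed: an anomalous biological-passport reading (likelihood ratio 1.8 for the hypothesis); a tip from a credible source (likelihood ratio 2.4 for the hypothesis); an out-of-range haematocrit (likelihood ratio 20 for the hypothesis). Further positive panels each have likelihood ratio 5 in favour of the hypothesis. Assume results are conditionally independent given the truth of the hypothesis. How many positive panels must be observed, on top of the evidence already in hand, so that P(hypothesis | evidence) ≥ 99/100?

4

Prior odds = 0.009/0.991 = 9/991.
Combined Bayes factor of the evidence already in hand = 1.8 × 2.4 × 20 = 86.4.
Odds after that evidence = (9/991) × 86.4 = 3888/4955.
Target odds = 0.99/0.01 = 99.
Need 5ⁿ ≥ 99 ÷ (3888/4955) = 54505/432.
5³ = 125 falls short of 54505/432 but 5⁴ = 625 reaches it, so n = 4.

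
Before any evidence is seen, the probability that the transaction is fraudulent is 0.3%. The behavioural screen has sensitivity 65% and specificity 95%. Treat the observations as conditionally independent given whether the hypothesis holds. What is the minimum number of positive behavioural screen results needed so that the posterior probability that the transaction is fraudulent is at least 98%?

4

Prior odds: 0.003 ÷ 0.997 = 3/997.
False-positive rate = 1 − 0.95 = 0.05; likelihood ratio of a positive = 0.65/0.05 = 13.
Target posterior odds = 0.98/0.02 = 49.
Need (3/997) × 13ⁿ ≥ 49, i.e. 13ⁿ ≥ 48853/3.
13³ = 2197 falls short of 48853/3 but 13⁴ = 28561 reaches it, so n = 4.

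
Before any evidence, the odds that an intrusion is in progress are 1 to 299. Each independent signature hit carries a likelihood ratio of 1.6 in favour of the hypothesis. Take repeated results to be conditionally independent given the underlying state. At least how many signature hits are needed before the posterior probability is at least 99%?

22

Prior odds = 1/299.
Likelihood ratio per signature hit = 1.6.
Target posterior odds = 0.99/0.01 = 99.
Require 1.6ⁿ ≥ 99 ÷ (1/299) = 29601.
1.6²¹ ≈19342.8 falls short of 29601 but 1.6²² ≈30948.5 reaches it, so n = 22.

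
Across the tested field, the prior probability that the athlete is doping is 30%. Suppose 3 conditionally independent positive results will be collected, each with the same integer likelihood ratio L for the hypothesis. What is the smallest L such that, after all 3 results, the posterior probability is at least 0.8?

Prior odds = 0.3/0.7 = 3/7.
Target odds = 0.8/0.2 = 4.
Need L³ ≥ 4 ÷ (3/7) = 28/3.
2³ = 8 < 28/3 ≤ 27 = 3³, so L = 3.

3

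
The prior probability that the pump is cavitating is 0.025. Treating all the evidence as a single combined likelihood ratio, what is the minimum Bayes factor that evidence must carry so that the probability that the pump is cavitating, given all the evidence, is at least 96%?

Prior odds = 0.025/0.975 = 1/39.
Target odds = 0.96/0.04 = 24.
Required Bayes factor = 24 ÷ (1/39) = 936.

936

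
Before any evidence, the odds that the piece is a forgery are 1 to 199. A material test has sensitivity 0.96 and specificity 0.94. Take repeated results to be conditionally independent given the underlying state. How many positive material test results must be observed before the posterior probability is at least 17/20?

Prior odds = 1/199.
False-positive rate = 1 − 0.94 = 0.06; likelihood ratio of a positive = 0.96/0.06 = 16.
Target odds: 0.85 ÷ 0.15 = 17/3.
Need (1/199) × 16ⁿ ≥ 17/3, i.e. 16ⁿ ≥ 3383/3.
16² = 256 falls short of 3383/3 but 16³ = 4096 reaches it, so n = 3.

3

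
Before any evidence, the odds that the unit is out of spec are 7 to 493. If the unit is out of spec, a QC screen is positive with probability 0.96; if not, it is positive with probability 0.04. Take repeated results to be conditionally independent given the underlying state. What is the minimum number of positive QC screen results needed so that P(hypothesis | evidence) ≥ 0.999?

4

Prior odds = 7/493.
Likelihood ratio of a positive = 0.96/0.04 = 24.
Target posterior odds = 0.999/0.001 = 999.
Need (7/493) × 24ⁿ ≥ 999, i.e. 24ⁿ ≥ 492507/7.
24³ = 13824 falls short of 492507/7 but 24⁴ = 331776 reaches it, so n = 4.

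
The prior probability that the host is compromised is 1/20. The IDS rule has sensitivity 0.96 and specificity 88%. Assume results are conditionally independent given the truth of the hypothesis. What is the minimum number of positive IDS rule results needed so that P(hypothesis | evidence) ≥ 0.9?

Prior odds: 0.05 ÷ 0.95 = 1/19.
False-positive rate = 1 − 0.88 = 0.12; likelihood ratio of a positive = 0.96/0.12 = 8.
Target odds: 0.9 ÷ 0.1 = 9.
Require 8ⁿ ≥ 9 ÷ (1/19) = 171.
8² = 64 falls short of 171 but 8³ = 512 reaches it, so n = 3.

3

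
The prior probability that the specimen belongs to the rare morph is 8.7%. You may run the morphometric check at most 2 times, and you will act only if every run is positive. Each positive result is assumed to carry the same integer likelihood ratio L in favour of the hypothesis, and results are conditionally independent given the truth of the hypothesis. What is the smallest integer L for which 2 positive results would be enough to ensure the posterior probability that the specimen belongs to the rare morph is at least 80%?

Prior odds = 0.087/0.913 = 87/913.
Target odds = 0.8/0.2 = 4.
Need L² ≥ 4 ÷ (87/913) = 3652/87.
6² = 36 < 3652/87 ≤ 49 = 7², so L = 7.

7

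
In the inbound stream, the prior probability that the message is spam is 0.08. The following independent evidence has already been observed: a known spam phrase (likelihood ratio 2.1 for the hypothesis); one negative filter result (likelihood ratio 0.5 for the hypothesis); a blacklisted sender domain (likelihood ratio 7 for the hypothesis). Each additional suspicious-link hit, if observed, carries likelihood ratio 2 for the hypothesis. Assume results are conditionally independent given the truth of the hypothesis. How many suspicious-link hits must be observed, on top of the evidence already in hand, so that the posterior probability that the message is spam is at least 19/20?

Prior odds = 0.08/0.92 = 2/23.
Combined Bayes factor of the evidence already in hand = 2.1 × 0.5 × 7 = 7.35.
Odds after that evidence = (2/23) × 7.35 = 147/230.
Target odds = 0.95/0.05 = 19.
Need 2ⁿ ≥ 19 ÷ (147/230) = 4370/147.
2⁴ = 16 falls short of 4370/147 but 2⁵ = 32 reaches it, so n = 5.

5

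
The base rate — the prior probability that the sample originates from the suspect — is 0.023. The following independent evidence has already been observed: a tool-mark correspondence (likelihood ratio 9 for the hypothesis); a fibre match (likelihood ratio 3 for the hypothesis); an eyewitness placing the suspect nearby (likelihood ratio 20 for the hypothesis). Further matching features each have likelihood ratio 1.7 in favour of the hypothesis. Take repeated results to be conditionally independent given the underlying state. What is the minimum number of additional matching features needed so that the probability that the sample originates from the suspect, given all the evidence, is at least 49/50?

3

Prior odds = 0.023/0.977 = 23/977.
Combined Bayes factor of the evidence already in hand = 9 × 3 × 20 = 540.
Odds after that evidence = (23/977) × 540 = 12420/977.
Target odds = 0.98/0.02 = 49.
Need 1.7ⁿ ≥ 49 ÷ (12420/977) = 47873/12420.
1.7² = 2.89 falls short of 47873/12420 but 1.7³ = 4.913 reaches it, so n = 3.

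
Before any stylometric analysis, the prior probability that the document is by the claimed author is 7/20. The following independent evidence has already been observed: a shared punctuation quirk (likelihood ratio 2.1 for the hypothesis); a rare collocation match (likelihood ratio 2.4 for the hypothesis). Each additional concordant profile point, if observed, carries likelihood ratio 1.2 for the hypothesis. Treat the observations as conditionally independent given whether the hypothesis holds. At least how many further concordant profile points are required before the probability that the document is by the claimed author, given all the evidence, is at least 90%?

Prior odds = 0.35/0.65 = 7/13.
Combined Bayes factor of the evidence already in hand = 2.1 × 2.4 = 5.04.
Odds after that evidence = (7/13) × 5.04 = 882/325.
Target odds = 0.9/0.1 = 9.
Need 1.2ⁿ ≥ 9 ÷ (882/325) = 325/98.
1.2⁶ = 46656/15625 falls short of 325/98 but 1.2⁷ = 279936/78125 reaches it, so n = 7.

7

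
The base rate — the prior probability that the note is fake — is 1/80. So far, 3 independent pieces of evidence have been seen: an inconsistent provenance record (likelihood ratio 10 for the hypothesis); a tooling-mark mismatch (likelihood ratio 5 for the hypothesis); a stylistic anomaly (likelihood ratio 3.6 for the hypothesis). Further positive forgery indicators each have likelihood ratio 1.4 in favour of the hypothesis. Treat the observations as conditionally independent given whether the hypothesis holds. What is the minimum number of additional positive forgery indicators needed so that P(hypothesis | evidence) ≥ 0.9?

5

Prior odds = 0.0125/0.9875 = 1/79.
Combined Bayes factor of the evidence already in hand = 10 × 5 × 3.6 = 180.
Odds after that evidence = (1/79) × 180 = 180/79.
Target odds = 0.9/0.1 = 9.
Need 1.4ⁿ ≥ 9 ÷ (180/79) = 3.95.
1.4⁴ = 3.8416 falls short of 3.95 but 1.4⁵ = 5.37824 reaches it, so n = 5.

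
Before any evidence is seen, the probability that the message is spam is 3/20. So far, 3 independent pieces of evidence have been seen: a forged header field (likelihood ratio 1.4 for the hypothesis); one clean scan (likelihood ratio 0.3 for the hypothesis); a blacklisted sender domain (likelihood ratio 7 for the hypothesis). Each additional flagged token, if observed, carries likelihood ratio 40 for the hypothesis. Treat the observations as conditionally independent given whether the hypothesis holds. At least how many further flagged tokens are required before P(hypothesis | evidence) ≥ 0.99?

2

Prior odds = 0.15/0.85 = 3/17.
Combined Bayes factor of the evidence already in hand = 1.4 × 0.3 × 7 = 2.94.
Odds after that evidence = (3/17) × 2.94 = 441/850.
Target odds = 0.99/0.01 = 99.
Need 40ⁿ ≥ 99 ÷ (441/850) = 9350/49.
40¹ = 40 falls short of 9350/49 but 40² = 1600 reaches it, so n = 2.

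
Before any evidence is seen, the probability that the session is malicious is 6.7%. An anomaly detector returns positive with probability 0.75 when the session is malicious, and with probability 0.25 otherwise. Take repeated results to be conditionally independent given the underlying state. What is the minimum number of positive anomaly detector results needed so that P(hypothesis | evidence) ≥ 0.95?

6

Prior odds: 0.067 ÷ 0.933 = 67/933.
Likelihood ratio of a positive result = 0.75/0.25 = 3.
Target odds: 0.95 ÷ 0.05 = 19.
Require 3ⁿ ≥ 19 ÷ (67/933) = 17727/67.
3⁵ = 243 falls short of 17727/67 but 3⁶ = 729 reaches it, so n = 6.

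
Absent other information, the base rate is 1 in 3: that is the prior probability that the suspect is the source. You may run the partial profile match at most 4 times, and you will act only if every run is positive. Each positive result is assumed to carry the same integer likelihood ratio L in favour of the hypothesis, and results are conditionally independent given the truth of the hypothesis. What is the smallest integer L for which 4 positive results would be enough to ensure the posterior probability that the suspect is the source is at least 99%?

Prior odds = (1/3)/(2/3) = 0.5.
Target odds = 0.99/0.01 = 99.
Need L⁴ ≥ 99 ÷ 0.5 = 198.
3⁴ = 81 < 198 ≤ 256 = 4⁴, so L = 4.

4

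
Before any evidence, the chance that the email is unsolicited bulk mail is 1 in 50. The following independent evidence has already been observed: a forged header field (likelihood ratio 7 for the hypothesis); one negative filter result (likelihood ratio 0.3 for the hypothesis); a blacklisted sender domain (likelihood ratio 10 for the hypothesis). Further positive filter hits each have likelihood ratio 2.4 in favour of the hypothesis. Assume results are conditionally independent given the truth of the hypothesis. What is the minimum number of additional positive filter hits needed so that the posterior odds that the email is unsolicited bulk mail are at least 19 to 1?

5

Prior odds = 0.02/0.98 = 1/49.
Combined Bayes factor of the evidence already in hand = 7 × 0.3 × 10 = 21.
Odds after that evidence = (1/49) × 21 = 3/7.
Target odds = 19.
Need 2.4ⁿ ≥ 19 ÷ (3/7) = 133/3.
2.4⁴ = 33.1776 falls short of 133/3 but 2.4⁵ = 79.62624 reaches it, so n = 5.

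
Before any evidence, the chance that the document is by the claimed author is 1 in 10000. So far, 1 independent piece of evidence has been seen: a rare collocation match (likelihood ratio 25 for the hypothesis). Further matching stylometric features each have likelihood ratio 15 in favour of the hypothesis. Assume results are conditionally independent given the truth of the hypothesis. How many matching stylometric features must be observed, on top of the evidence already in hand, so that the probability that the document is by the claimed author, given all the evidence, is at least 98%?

Prior odds = 0.0001/0.9999 = 1/9999.
Bayes factor of the evidence already in hand = 25.
Odds after that evidence = (1/9999) × 25 = 25/9999.
Target odds = 0.98/0.02 = 49.
Need 15ⁿ ≥ 49 ÷ (25/9999) = 19598.04.
15³ = 3375 falls short of 19598.04 but 15⁴ = 50625 reaches it, so n = 4.

4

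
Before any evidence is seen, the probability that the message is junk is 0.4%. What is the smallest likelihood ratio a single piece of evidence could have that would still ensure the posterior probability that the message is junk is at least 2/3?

Prior odds = 0.004/0.996 = 1/249.
Target odds = (2/3)/(1/3) = 2.
Required Bayes factor = 2 ÷ (1/249) = 498.

498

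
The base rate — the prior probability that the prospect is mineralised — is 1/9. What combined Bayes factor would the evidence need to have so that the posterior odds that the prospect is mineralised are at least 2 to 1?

16

Prior odds = (1/9)/(8/9) = 0.125.
Target odds = 2.
Required Bayes factor = 2 ÷ 0.125 = 16.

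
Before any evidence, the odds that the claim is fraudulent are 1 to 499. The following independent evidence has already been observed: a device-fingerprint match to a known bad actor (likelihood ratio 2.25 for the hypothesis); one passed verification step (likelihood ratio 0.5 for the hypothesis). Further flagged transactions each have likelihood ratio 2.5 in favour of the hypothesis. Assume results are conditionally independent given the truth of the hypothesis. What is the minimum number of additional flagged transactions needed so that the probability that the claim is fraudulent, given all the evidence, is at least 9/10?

Prior odds = 1/499.
Combined Bayes factor of the evidence already in hand = 2.25 × 0.5 = 1.125.
Odds after that evidence = (1/499) × 1.125 = 9/3992.
Target odds = 0.9/0.1 = 9.
Need 2.5ⁿ ≥ 9 ÷ (9/3992) = 3992.
2.5⁹ = 1953125/512 falls short of 3992 but 2.5¹⁰ = 9765625/1024 reaches it, so n = 10.

10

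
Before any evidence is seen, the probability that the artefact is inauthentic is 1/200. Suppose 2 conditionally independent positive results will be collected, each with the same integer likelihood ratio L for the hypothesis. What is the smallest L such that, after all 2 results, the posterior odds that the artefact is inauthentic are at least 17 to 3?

Prior odds = 0.005/0.995 = 1/199.
Target odds = 17/3.
Need L² ≥ 17/3 ÷ (1/199) = 3383/3.
33² = 1089 < 3383/3 ≤ 1156 = 34², so L = 34.

34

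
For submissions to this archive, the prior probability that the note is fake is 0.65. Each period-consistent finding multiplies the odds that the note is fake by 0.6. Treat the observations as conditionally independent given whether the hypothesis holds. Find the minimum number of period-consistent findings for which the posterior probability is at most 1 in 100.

11

Prior odds = 0.65/0.35 = 13/7.
Likelihood ratio per period-consistent finding = 0.6.
Target posterior odds = 0.01/0.99 = 1/99.
Need (13/7) × 0.6ⁿ ≤ 1/99, i.e. 0.6ⁿ ≤ 7/1287.
0.6¹⁰ = 59049/9765625 is still above 7/1287 but 0.6¹¹ = 177147/48828125 is at or below it, so n = 11.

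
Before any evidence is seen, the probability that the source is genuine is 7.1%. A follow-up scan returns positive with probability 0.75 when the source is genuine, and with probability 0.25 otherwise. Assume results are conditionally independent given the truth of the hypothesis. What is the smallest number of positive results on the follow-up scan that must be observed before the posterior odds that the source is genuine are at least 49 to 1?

6

Prior odds = 0.071/0.929 = 71/929.
Likelihood ratio of a positive result = 0.75/0.25 = 3.
Target odds = 49.
Need (71/929) × 3ⁿ ≥ 49, i.e. 3ⁿ ≥ 45521/71.
3⁵ = 243 falls short of 45521/71 but 3⁶ = 729 reaches it, so n = 6.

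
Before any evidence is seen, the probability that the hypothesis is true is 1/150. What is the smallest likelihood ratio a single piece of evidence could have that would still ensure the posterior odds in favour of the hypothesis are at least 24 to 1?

3576

Prior odds = (1/150)/(149/150) = 1/149.
Target odds = 24.
Required Bayes factor = 24 ÷ (1/149) = 3576.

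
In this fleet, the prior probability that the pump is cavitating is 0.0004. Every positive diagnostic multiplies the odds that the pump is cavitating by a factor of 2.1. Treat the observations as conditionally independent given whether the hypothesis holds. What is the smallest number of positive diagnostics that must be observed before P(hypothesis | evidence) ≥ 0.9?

14

Prior odds = 0.0004/0.9996 = 1/2499.
Likelihood ratio per positive diagnostic = 2.1.
Target posterior odds = 0.9/0.1 = 9.
Require 2.1ⁿ ≥ 9 ÷ (1/2499) = 22491.
2.1¹³ ≈15447.2 falls short of 22491 but 2.1¹⁴ ≈32439.2 reaches it, so n = 14.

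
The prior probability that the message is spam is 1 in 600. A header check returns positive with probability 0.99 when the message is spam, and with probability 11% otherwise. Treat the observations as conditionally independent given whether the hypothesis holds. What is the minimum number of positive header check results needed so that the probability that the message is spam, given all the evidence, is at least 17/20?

4

Prior odds = (1/600)/(599/600) = 1/599.
Likelihood ratio of a positive result = 0.99/0.11 = 9.
Target posterior odds = 0.85/0.15 = 17/3.
Require 9ⁿ ≥ 17/3 ÷ (1/599) = 10183/3.
9³ = 729 falls short of 10183/3 but 9⁴ = 6561 reaches it, so n = 4.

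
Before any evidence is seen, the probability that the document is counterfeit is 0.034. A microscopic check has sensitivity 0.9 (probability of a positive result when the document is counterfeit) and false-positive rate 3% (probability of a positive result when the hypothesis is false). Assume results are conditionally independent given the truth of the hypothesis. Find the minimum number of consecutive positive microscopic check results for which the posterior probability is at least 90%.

Prior odds: 0.034 ÷ 0.966 = 17/483.
Likelihood ratio of a positive result = 0.9/0.03 = 30.
Target odds: 0.9 ÷ 0.1 = 9.
Require 30ⁿ ≥ 9 ÷ (17/483) = 4347/17.
30¹ = 30 falls short of 4347/17 but 30² = 900 reaches it, so n = 2.

2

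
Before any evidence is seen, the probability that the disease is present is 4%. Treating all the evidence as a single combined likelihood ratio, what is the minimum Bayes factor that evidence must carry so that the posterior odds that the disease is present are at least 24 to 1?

576

Prior odds = 0.04/0.96 = 1/24.
Target odds = 24.
Required Bayes factor = 24 ÷ (1/24) = 576.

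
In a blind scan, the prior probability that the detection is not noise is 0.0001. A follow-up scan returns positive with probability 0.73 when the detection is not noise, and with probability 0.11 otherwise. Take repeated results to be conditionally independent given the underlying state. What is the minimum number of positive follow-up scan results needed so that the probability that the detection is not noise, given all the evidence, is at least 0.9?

7

Prior odds: 0.0001 ÷ 0.9999 = 1/9999.
Likelihood ratio of a positive result = 0.73/0.11 = 73/11.
Target odds: 0.9 ÷ 0.1 = 9.
Require (73/11)ⁿ ≥ 9 ÷ (1/9999) = 89991.
(73/11)⁶ ≈85424.2 falls short of 89991 but (73/11)⁷ ≈566906 reaches it, so n = 7.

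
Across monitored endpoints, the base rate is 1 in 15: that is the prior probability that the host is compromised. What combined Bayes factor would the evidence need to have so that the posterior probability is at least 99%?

Prior odds = (1/15)/(14/15) = 1/14.
Target odds = 0.99/0.01 = 99.
Required Bayes factor = 99 ÷ (1/14) = 1386.

1386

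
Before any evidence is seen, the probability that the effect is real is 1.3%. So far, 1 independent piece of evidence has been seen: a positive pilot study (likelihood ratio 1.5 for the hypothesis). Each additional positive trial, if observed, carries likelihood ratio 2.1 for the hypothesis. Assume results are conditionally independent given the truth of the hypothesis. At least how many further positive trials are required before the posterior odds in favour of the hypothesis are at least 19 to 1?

10

Prior odds = 0.013/0.987 = 13/987.
Bayes factor of the evidence already in hand = 1.5.
Odds after that evidence = (13/987) × 1.5 = 13/658.
Target odds = 19.
Need 2.1ⁿ ≥ 19 ÷ (13/658) = 12502/13.
2.1⁹ ≈794.28 falls short of 12502/13 but 2.1¹⁰ ≈1667.99 reaches it, so n = 10.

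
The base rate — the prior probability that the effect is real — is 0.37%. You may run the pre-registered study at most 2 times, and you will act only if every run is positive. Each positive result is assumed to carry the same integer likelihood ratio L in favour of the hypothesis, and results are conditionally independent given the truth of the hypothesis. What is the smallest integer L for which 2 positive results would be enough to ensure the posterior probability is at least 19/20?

Prior odds = 0.0037/0.9963 = 37/9963.
Target odds = 0.95/0.05 = 19.
Need L² ≥ 19 ÷ (37/9963) = 189297/37.
71² = 5041 < 189297/37 ≤ 5184 = 72², so L = 72.

72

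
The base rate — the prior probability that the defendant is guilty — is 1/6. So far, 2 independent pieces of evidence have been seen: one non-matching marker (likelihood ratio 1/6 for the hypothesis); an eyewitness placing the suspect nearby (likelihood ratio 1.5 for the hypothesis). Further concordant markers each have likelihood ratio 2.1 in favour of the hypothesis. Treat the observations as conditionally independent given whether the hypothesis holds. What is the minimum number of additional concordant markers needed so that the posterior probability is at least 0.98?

Prior odds = (1/6)/(5/6) = 0.2.
Combined Bayes factor of the evidence already in hand = (1/6) × 1.5 = 0.25.
Odds after that evidence = 0.2 × 0.25 = 0.05.
Target odds = 0.98/0.02 = 49.
Need 2.1ⁿ ≥ 49 ÷ 0.05 = 980.
2.1⁹ ≈794.28 falls short of 980 but 2.1¹⁰ ≈1667.99 reaches it, so n = 10.

10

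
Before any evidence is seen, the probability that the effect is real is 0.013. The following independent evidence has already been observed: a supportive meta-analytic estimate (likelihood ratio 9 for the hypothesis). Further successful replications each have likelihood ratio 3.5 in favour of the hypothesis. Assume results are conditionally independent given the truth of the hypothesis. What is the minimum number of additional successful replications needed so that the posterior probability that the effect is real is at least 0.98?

Prior odds = 0.013/0.987 = 13/987.
Bayes factor of the evidence already in hand = 9.
Odds after that evidence = (13/987) × 9 = 39/329.
Target odds = 0.98/0.02 = 49.
Need 3.5ⁿ ≥ 49 ÷ (39/329) = 16121/39.
3.5⁴ = 150.0625 falls short of 16121/39 but 3.5⁵ = 525.21875 reaches it, so n = 5.

5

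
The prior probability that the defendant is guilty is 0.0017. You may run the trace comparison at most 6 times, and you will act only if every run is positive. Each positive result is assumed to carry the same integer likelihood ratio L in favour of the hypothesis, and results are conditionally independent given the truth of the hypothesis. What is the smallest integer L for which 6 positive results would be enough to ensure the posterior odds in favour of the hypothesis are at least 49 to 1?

Prior odds = 0.0017/0.9983 = 17/9983.
Target odds = 49.
Need L⁶ ≥ 49 ÷ (17/9983) = 489167/17.
5⁶ = 15625 < 489167/17 ≤ 46656 = 6⁶, so L = 6.

6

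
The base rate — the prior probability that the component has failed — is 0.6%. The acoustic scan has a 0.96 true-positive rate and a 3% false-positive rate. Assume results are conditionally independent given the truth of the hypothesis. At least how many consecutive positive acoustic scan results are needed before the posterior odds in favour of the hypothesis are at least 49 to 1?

Prior odds = 0.006/0.994 = 3/497.
Likelihood ratio of a positive result = 0.96/0.03 = 32.
Target odds = 49.
Require 32ⁿ ≥ 49 ÷ (3/497) = 24353/3.
32² = 1024 falls short of 24353/3 but 32³ = 32768 reaches it, so n = 3.

3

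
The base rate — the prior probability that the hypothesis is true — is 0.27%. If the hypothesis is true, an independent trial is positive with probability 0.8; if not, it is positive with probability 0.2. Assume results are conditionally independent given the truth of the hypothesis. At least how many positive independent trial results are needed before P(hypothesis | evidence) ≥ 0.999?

10

Prior odds: 0.0027 ÷ 0.9973 = 27/9973.
Likelihood ratio of a positive = 0.8/0.2 = 4.
Target odds: 0.999 ÷ 0.001 = 999.
Require 4ⁿ ≥ 999 ÷ (27/9973) = 369001.
4⁹ = 262144 falls short of 369001 but 4¹⁰ = 1048576 reaches it, so n = 10.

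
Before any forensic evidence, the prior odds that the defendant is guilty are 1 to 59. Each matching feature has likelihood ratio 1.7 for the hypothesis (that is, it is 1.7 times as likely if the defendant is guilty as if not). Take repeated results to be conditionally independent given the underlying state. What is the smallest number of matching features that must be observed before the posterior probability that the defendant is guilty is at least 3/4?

10

Prior odds = 1/59.
Likelihood ratio per matching feature = 1.7.
Target odds: 0.75 ÷ 0.25 = 3.
Require 1.7ⁿ ≥ 3 ÷ (1/59) = 177.
1.7⁹ ≈118.588 falls short of 177 but 1.7¹⁰ ≈201.599 reaches it, so n = 10.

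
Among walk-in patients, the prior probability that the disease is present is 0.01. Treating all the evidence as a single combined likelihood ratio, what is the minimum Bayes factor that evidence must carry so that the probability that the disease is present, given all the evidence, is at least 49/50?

Prior odds = 0.01/0.99 = 1/99.
Target odds = 0.98/0.02 = 49.
Required Bayes factor = 49 ÷ (1/99) = 4851.

4851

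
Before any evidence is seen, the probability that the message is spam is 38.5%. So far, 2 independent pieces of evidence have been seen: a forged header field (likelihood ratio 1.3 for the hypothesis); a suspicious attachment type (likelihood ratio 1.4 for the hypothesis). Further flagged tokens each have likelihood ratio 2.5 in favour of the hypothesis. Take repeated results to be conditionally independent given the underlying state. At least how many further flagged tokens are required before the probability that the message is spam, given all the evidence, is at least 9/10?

Prior odds = 0.385/0.615 = 77/123.
Combined Bayes factor of the evidence already in hand = 1.3 × 1.4 = 1.82.
Odds after that evidence = (77/123) × 1.82 = 7007/6150.
Target odds = 0.9/0.1 = 9.
Need 2.5ⁿ ≥ 9 ÷ (7007/6150) = 55350/7007.
2.5² = 6.25 falls short of 55350/7007 but 2.5³ = 15.625 reaches it, so n = 3.

3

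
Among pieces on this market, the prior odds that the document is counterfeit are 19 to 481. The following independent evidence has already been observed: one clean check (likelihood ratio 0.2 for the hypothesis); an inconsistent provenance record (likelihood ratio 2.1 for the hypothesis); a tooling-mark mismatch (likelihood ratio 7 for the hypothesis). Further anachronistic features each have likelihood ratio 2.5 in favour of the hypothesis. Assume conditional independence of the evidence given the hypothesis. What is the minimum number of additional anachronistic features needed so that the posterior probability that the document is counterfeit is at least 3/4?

Prior odds = 19/481.
Combined Bayes factor of the evidence already in hand = 0.2 × 2.1 × 7 = 2.94.
Odds after that evidence = (19/481) × 2.94 = 2793/24050.
Target odds = 0.75/0.25 = 3.
Need 2.5ⁿ ≥ 3 ÷ (2793/24050) = 24050/931.
2.5³ = 15.625 falls short of 24050/931 but 2.5⁴ = 39.0625 reaches it, so n = 4.

4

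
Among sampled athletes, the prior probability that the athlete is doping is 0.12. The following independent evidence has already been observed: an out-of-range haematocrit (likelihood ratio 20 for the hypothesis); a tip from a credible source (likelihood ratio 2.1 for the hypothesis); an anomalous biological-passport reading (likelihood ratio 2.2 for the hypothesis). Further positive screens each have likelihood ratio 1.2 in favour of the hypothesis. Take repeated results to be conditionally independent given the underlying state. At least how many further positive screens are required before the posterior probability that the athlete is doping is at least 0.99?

12

Prior odds = 0.12/0.88 = 3/22.
Combined Bayes factor of the evidence already in hand = 20 × 2.1 × 2.2 = 92.4.
Odds after that evidence = (3/22) × 92.4 = 12.6.
Target odds = 0.99/0.01 = 99.
Need 1.2ⁿ ≥ 99 ÷ 12.6 = 55/7.
1.2¹¹ = 362797056/48828125 falls short of 55/7 but 1.2¹² ≈8.9161 reaches it, so n = 12.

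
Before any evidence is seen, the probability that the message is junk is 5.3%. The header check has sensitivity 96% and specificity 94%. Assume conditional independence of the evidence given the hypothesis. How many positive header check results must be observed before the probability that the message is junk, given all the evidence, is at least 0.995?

3

Prior odds = 0.053/0.947 = 53/947.
False-positive rate = 1 − 0.94 = 0.06; likelihood ratio of a positive = 0.96/0.06 = 16.
Target posterior odds = 0.995/0.005 = 199.
Need (53/947) × 16ⁿ ≥ 199, i.e. 16ⁿ ≥ 188453/53.
16² = 256 falls short of 188453/53 but 16³ = 4096 reaches it, so n = 3.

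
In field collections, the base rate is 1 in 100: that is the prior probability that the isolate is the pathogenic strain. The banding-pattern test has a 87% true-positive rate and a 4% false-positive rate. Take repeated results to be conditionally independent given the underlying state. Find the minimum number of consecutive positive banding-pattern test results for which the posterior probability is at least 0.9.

Prior odds: 0.01 ÷ 0.99 = 1/99.
Likelihood ratio of a positive result = 0.87/0.04 = 21.75.
Target odds: 0.9 ÷ 0.1 = 9.
Require 21.75ⁿ ≥ 9 ÷ (1/99) = 891.
21.75² = 473.0625 falls short of 891 but 21.75³ = 658503/64 reaches it, so n = 3.

3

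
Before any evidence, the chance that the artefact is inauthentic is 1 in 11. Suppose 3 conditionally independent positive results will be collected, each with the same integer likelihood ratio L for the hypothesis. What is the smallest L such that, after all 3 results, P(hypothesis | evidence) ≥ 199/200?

13

Prior odds = (1/11)/(10/11) = 0.1.
Target odds = 0.995/0.005 = 199.
Need L³ ≥ 199 ÷ 0.1 = 1990.
12³ = 1728 < 1990 ≤ 2197 = 13³, so L = 13.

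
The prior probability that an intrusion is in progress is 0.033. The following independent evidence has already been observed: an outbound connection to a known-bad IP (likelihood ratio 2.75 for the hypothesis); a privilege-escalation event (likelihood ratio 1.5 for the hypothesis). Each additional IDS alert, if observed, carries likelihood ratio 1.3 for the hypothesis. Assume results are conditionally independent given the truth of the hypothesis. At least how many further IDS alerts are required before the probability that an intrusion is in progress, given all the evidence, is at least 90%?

16

Prior odds = 0.033/0.967 = 33/967.
Combined Bayes factor of the evidence already in hand = 2.75 × 1.5 = 4.125.
Odds after that evidence = (33/967) × 4.125 = 1089/7736.
Target odds = 0.9/0.1 = 9.
Need 1.3ⁿ ≥ 9 ÷ (1089/7736) = 7736/121.
1.3¹⁵ ≈51.1859 falls short of 7736/121 but 1.3¹⁶ ≈66.5417 reaches it, so n = 16.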